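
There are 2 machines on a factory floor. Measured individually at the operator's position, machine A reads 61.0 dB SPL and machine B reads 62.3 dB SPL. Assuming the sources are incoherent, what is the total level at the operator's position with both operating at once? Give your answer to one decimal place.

64.7 dB SPL

Uncorrelated sources add in intensity (power), not in dB.
L_total = 10·log₁₀(10^(61.0/10) + 10^(62.3/10)) = 10·log₁₀(2957000) = 64.7 dB SPL.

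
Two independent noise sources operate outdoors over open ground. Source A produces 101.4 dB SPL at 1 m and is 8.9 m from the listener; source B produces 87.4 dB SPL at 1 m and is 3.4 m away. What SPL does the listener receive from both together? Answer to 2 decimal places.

At the listener: L_A = 101.4 − 20·log₁₀(8.9) = 82.412 dB; L_B = 87.4 − 20·log₁₀(3.4) = 76.770 dB.
Combined: 10·log₁₀(10^(82.412/10)+10^(76.770/10)) = 83.46 dB SPL.

83.46 dB SPL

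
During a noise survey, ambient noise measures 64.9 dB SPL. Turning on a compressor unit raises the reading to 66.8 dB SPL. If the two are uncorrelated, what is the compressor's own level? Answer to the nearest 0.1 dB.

62.3 dB SPL

Background correction is a power subtraction:
L_src = 10·log₁₀(10^(66.8/10) − 10^(64.9/10)) = 10·log₁₀(1696000) = 62.3 dB SPL.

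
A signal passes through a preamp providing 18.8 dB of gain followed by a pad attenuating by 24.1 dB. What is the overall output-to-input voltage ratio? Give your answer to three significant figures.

0.543

Net gain = 18.8 + (−24.1) = -5.3 dB.
Voltage ratio = 10^(-5.3/20) = 0.543.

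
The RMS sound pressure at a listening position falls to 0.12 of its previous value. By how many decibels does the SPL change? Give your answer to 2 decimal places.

SPL change from a pressure ratio uses the 20·log₁₀ form:
20·log₁₀(0.12) = -18.42 dB.

-18.42 dB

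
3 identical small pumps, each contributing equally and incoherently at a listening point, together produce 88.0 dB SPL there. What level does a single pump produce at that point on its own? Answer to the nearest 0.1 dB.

3 equal incoherent sources add 10·log₁₀(3) = 4.77 dB over one source.
L_one = 88.0 − 4.77 = 83.2 dB SPL.

83.2 dB SPL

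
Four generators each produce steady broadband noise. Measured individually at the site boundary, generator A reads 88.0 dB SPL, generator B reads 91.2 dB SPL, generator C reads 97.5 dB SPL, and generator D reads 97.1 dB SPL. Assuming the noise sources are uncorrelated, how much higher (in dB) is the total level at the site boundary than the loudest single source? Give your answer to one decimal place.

3.5 dB

Incoherent sources sum as intensities:
L_total = 10·log₁₀(10^(88.0/10) + 10^(91.2/10) + 10^(97.5/10) + 10^(97.1/10)) = 101.04 dB SPL.
Excess over the loudest (97.5 dB): 101.04 − 97.5 = 3.5 dB.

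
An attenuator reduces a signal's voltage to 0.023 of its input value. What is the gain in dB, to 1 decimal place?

Voltage is an amplitude quantity, so gain = 20·log₁₀(V_out/V_in).
20·log₁₀(0.023) = -32.8 dB.

-32.8 dB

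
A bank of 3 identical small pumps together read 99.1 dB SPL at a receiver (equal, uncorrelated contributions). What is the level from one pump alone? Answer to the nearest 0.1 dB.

3 equal incoherent sources add 10·log₁₀(3) = 4.77 dB over one source.
L_one = 99.1 − 4.77 = 94.3 dB SPL.

94.3 dB SPL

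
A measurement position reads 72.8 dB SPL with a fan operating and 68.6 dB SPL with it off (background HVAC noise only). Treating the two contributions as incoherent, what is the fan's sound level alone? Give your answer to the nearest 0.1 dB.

70.7 dB SPL

Remove the background by subtracting linear intensities:
L_src = 10·log₁₀(10^(72.8/10) − 10^(68.6/10)) = 10·log₁₀(11810000) = 70.7 dB SPL.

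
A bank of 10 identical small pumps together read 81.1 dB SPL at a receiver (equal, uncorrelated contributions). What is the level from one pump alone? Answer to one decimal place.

10 equal incoherent sources add 10·log₁₀(10) = 10.00 dB over one source.
L_one = 81.1 − 10.00 = 71.1 dB SPL.

71.1 dB SPL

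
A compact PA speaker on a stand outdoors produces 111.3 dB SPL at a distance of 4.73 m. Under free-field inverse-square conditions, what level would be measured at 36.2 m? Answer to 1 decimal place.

Inverse-square spreading gives ΔL = −20·log₁₀(d₂/d₁).
ΔL = −20·log₁₀(36.2/4.73) = -17.68 dB, so L₂ = 111.3 + (-17.68) = 93.6 dB SPL.

93.6 dB SPL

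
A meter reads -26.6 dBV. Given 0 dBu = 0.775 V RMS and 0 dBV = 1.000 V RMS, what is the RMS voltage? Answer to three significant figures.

V = 1.000 V × 10^(-26.6/20).
= 1.000 × 0.04677 = 0.0468 V.

0.0468 V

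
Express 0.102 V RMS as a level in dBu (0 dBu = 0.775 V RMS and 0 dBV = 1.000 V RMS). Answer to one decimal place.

-17.6 dBu

dBu = 20·log₁₀(V / 0.775 V).
20·log₁₀(0.102/0.775) = -17.6 dBu.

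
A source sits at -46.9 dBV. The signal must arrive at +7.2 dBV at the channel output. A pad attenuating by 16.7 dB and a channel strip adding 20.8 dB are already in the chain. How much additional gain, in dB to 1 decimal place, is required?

The required make-up gain is the shortfall in the dB sum.
G = +7.2 − (-46.9) + 16.7 − 20.8 = 50.0 dB.

50.0 dB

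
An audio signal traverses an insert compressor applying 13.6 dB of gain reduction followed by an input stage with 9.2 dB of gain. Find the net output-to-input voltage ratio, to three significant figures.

0.603

Net gain = (−13.6) + 9.2 = -4.4 dB.
Voltage ratio = 10^(-4.4/20) = 0.603.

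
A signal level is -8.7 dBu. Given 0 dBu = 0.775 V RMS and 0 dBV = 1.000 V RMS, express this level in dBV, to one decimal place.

The offset between the scales is 20·log₁₀(0.775/1.000) = −2.214 dB.
So dBV = -8.7 − 2.214 = -10.9 dBV.

-10.9 dBV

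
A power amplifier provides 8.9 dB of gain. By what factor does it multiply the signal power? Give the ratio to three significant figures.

Power ratio = 10^(dB/10).
10^(8.9/10) = 10^(0.8900) = 7.76.

7.76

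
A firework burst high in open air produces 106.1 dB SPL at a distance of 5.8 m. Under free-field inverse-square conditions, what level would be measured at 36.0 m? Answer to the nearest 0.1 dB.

Free-field point source: level drops by 20·log₁₀ of the distance ratio.
ΔL = −20·log₁₀(36.0/5.8) = -15.86 dB, so L₂ = 106.1 + (-15.86) = 90.2 dB SPL.

90.2 dB SPL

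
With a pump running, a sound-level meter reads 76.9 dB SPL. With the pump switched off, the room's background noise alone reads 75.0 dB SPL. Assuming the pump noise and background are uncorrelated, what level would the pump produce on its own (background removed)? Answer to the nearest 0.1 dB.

72.4 dB SPL

Remove the background by subtracting linear intensities:
L_src = 10·log₁₀(10^(76.9/10) − 10^(75.0/10)) = 10·log₁₀(17360000) = 72.4 dB SPL.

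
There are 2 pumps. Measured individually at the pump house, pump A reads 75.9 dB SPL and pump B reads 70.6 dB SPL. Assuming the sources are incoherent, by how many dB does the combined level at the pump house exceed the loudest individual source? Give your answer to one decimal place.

1.1 dB

Uncorrelated sources add in intensity (power), not in dB.
L_total = 10·log₁₀(10^(75.9/10) + 10^(70.6/10)) = 77.02 dB SPL.
Excess over the loudest (75.9 dB): 77.02 − 75.9 = 1.1 dB.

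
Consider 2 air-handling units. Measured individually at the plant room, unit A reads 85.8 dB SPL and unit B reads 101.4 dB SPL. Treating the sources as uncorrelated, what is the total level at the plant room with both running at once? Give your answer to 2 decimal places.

Uncorrelated sources add in intensity (power), not in dB.
L_total = 10·log₁₀(10^(85.8/10) + 10^(101.4/10)) = 10·log₁₀(14184000000) = 101.52 dB SPL.

101.52 dB SPL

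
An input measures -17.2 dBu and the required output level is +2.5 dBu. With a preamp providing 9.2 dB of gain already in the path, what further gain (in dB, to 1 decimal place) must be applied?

The required make-up gain is the shortfall in the dB sum.
G = +2.5 − (-17.2) − 9.2 = 10.5 dB.

10.5 dB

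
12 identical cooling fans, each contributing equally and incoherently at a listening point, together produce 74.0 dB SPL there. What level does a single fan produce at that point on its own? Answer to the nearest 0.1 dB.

63.2 dB SPL

12 equal incoherent sources add 10·log₁₀(12) = 10.79 dB over one source.
L_one = 74.0 − 10.79 = 63.2 dB SPL.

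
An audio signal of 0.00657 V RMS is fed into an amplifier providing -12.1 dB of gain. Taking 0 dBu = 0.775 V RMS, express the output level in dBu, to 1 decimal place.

-53.5 dBu

Input level: 20·log₁₀(0.00657/0.775) = -41.43 dBu.
Output: -41.43 − 12.1 = -53.5 dBu.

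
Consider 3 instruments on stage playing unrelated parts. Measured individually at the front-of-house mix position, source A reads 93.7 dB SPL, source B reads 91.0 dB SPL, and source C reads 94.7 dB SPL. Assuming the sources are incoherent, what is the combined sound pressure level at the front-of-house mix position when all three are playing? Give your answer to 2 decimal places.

98.17 dB SPL

Uncorrelated sources add in intensity (power), not in dB.
L_total = 10·log₁₀(10^(93.7/10) + 10^(91.0/10) + 10^(94.7/10)) = 10·log₁₀(6554000000) = 98.17 dB SPL.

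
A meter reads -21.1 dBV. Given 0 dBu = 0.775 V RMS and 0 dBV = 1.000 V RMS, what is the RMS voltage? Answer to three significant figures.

V = 1.000 V × 10^(-21.1/20).
= 1.000 × 0.08810 = 0.0881 V.

0.0881 V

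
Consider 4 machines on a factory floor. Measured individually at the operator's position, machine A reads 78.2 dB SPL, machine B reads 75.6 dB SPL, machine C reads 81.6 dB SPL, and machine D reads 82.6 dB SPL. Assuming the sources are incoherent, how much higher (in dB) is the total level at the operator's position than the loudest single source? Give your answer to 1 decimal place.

Uncorrelated sources add in intensity (power), not in dB.
L_total = 10·log₁₀(10^(78.2/10) + 10^(75.6/10) + 10^(81.6/10) + 10^(82.6/10)) = 86.32 dB SPL.
Excess over the loudest (82.6 dB): 86.32 − 82.6 = 3.7 dB.

3.7 dB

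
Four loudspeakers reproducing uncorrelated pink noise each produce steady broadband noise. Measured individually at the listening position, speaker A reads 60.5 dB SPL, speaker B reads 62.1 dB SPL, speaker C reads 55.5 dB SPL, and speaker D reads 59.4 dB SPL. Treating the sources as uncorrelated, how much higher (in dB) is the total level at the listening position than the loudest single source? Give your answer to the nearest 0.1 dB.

Incoherent sources sum as intensities:
L_total = 10·log₁₀(10^(60.5/10) + 10^(62.1/10) + 10^(55.5/10) + 10^(59.4/10)) = 65.99 dB SPL.
Excess over the loudest (62.1 dB): 65.99 − 62.1 = 3.9 dB.

3.9 dB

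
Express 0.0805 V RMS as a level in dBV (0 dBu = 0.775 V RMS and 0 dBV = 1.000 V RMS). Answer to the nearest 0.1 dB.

dBV = 20·log₁₀(V / 1.000 V).
20·log₁₀(0.0805/1.000) = -21.9 dBV.

-21.9 dBV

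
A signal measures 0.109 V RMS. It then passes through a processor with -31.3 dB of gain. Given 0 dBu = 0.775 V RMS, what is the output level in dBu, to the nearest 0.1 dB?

-48.3 dBu

Input level: 20·log₁₀(0.109/0.775) = -17.04 dBu.
Output: -17.04 − 31.3 = -48.3 dBu.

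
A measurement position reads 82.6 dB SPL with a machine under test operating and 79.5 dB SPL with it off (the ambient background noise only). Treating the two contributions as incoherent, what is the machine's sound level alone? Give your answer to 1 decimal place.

79.7 dB SPL

Remove the background by subtracting linear intensities:
L_src = 10·log₁₀(10^(82.6/10) − 10^(79.5/10)) = 10·log₁₀(92840000) = 79.7 dB SPL.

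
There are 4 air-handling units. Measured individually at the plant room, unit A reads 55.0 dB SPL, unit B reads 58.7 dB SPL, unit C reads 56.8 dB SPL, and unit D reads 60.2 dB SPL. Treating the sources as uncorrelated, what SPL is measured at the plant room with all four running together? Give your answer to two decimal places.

Incoherent sources sum as intensities:
L_total = 10·log₁₀(10^(55.0/10) + 10^(58.7/10) + 10^(56.8/10) + 10^(60.2/10)) = 10·log₁₀(2583000) = 64.12 dB SPL.

64.12 dB SPL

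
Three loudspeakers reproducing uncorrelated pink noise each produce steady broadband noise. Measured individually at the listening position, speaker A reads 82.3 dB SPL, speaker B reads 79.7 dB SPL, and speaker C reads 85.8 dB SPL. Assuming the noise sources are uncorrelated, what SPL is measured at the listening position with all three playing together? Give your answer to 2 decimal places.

88.08 dB SPL

Add the sources as powers (linear), then convert back to dB:
L_total = 10·log₁₀(10^(82.3/10) + 10^(79.7/10) + 10^(85.8/10)) = 10·log₁₀(643300000) = 88.08 dB SPL.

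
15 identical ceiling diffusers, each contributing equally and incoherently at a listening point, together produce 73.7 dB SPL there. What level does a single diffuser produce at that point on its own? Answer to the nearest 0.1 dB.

61.9 dB SPL

15 equal incoherent sources add 10·log₁₀(15) = 11.76 dB over one source.
L_one = 73.7 − 11.76 = 61.9 dB SPL.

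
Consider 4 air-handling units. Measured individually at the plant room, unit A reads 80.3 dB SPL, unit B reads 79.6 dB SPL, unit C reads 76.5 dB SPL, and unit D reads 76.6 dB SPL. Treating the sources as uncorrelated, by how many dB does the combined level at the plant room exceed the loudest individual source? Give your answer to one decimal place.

4.3 dB

Incoherent sources sum as intensities:
L_total = 10·log₁₀(10^(80.3/10) + 10^(79.6/10) + 10^(76.5/10) + 10^(76.6/10)) = 84.60 dB SPL.
Excess over the loudest (80.3 dB): 84.60 − 80.3 = 4.3 dB.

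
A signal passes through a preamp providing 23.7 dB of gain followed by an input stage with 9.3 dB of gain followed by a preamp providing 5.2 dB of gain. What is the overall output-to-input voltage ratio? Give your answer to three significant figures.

81.3

Net gain = 23.7 + 9.3 + 5.2 = 38.2 dB.
Voltage ratio = 10^(38.2/20) = 81.3.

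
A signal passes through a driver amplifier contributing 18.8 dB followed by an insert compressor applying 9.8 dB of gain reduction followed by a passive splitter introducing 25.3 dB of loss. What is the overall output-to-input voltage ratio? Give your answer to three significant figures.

0.153

Net gain = 18.8 + (−9.8) + (−25.3) = -16.3 dB.
Voltage ratio = 10^(-16.3/20) = 0.153.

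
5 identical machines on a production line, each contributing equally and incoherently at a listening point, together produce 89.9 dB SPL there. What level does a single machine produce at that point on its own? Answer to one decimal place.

5 equal incoherent sources add 10·log₁₀(5) = 6.99 dB over one source.
L_one = 89.9 − 6.99 = 82.9 dB SPL.

82.9 dB SPL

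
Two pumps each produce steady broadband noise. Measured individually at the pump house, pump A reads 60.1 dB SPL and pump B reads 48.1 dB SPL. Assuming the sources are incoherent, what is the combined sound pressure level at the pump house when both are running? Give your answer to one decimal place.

60.4 dB SPL

Uncorrelated sources add in intensity (power), not in dB.
L_total = 10·log₁₀(10^(60.1/10) + 10^(48.1/10)) = 10·log₁₀(1088000) = 60.4 dB SPL.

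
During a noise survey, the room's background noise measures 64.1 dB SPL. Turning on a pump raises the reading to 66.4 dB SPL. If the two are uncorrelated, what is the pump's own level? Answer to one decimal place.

Subtract intensities: L_src = 10·log₁₀(10^(L_total/10) − 10^(L_bg/10)).
L_src = 10·log₁₀(10^(66.4/10) − 10^(64.1/10)) = 10·log₁₀(1795000) = 62.5 dB SPL.

62.5 dB SPL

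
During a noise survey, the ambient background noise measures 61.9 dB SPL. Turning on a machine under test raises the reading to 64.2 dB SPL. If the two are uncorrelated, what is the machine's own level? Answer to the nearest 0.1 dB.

60.3 dB SPL

Subtract intensities: L_src = 10·log₁₀(10^(L_total/10) − 10^(L_bg/10)).
L_src = 10·log₁₀(10^(64.2/10) − 10^(61.9/10)) = 10·log₁₀(1081000) = 60.3 dB SPL.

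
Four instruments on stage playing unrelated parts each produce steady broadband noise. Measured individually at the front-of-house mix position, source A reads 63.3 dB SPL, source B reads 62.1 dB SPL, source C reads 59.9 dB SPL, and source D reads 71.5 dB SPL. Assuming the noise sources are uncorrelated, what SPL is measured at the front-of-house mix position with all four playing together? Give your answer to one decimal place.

72.8 dB SPL

Incoherent sources sum as intensities:
L_total = 10·log₁₀(10^(63.3/10) + 10^(62.1/10) + 10^(59.9/10) + 10^(71.5/10)) = 10·log₁₀(18860000) = 72.8 dB SPL.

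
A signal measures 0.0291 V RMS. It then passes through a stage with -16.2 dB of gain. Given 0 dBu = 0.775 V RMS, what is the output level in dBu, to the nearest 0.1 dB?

-44.7 dBu

Input level: 20·log₁₀(0.0291/0.775) = -28.51 dBu.
Output: -28.51 − 16.2 = -44.7 dBu.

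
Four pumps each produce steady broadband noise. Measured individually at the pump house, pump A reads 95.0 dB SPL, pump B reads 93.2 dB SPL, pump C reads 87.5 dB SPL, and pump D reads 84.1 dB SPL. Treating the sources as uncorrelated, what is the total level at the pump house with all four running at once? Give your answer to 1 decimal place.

97.8 dB SPL

Uncorrelated sources add in intensity (power), not in dB.
L_total = 10·log₁₀(10^(95.0/10) + 10^(93.2/10) + 10^(87.5/10) + 10^(84.1/10)) = 10·log₁₀(6071000000) = 97.8 dB SPL.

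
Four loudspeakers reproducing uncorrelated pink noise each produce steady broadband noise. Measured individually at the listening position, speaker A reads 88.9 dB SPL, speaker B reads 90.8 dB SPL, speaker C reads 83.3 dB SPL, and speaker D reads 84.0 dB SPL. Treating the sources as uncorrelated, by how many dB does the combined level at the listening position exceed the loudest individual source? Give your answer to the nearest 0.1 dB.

3.1 dB

Add the sources as powers (linear), then convert back to dB:
L_total = 10·log₁₀(10^(88.9/10) + 10^(90.8/10) + 10^(83.3/10) + 10^(84.0/10)) = 93.88 dB SPL.
Excess over the loudest (90.8 dB): 93.88 − 90.8 = 3.1 dB.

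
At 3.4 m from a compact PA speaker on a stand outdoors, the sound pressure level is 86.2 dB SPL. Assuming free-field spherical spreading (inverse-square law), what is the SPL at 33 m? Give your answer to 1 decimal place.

66.5 dB SPL

For a point source in a free field, ΔL = −20·log₁₀(d₂/d₁).
ΔL = −20·log₁₀(33/3.4) = -19.74 dB, so L₂ = 86.2 + (-19.74) = 66.5 dB SPL.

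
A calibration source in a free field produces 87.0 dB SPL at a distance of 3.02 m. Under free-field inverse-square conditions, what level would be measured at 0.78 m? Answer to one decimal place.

98.8 dB SPL

Free-field point source: level drops by 20·log₁₀ of the distance ratio.
ΔL = −20·log₁₀(0.78/3.02) = 11.76 dB, so L₂ = 87.0 + (11.76) = 98.8 dB SPL.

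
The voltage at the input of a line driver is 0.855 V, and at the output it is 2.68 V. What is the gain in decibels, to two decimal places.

Voltage ratio → dB uses the 20·log₁₀ form:
20·log₁₀(2.68/0.855) = 20·log₁₀(3.135) = 9.92 dB.

9.92 dB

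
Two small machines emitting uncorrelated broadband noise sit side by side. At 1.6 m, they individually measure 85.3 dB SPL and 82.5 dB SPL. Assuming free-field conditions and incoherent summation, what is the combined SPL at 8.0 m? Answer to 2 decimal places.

Combined at 1.6 m: 10·log₁₀(10^(85.3/10)+10^(82.5/10)) = 87.132 dB SPL.
Then apply −20·log₁₀(8.0/1.6) = -13.979 dB → 73.15 dB SPL.

73.15 dB SPL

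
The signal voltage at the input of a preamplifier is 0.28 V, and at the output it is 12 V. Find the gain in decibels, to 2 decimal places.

32.64 dB

Voltage is an amplitude quantity, so gain = 20·log₁₀(V_out/V_in).
20·log₁₀(12/0.28) = 20·log₁₀(42.86) = 32.64 dB.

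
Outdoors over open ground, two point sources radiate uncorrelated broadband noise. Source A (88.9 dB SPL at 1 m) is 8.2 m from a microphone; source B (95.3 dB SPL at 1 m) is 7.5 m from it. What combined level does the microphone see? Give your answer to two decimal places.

78.56 dB SPL

At the listener: L_A = 88.9 − 20·log₁₀(8.2) = 70.624 dB; L_B = 95.3 − 20·log₁₀(7.5) = 77.799 dB.
Combined: 10·log₁₀(10^(70.624/10)+10^(77.799/10)) = 78.56 dB SPL.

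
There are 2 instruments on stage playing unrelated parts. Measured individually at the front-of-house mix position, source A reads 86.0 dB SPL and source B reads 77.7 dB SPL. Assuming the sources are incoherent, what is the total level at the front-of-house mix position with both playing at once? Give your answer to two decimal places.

86.60 dB SPL

Add the sources as powers (linear), then convert back to dB:
L_total = 10·log₁₀(10^(86.0/10) + 10^(77.7/10)) = 10·log₁₀(457000000) = 86.60 dB SPL.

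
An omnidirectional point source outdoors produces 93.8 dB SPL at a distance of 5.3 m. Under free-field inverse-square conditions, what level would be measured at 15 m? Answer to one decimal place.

84.8 dB SPL

Inverse-square spreading gives ΔL = −20·log₁₀(d₂/d₁).
ΔL = −20·log₁₀(15/5.3) = -9.04 dB, so L₂ = 93.8 + (-9.04) = 84.8 dB SPL.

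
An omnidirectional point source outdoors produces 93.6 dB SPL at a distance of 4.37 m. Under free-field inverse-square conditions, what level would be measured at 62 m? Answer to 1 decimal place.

70.6 dB SPL

Inverse-square spreading gives ΔL = −20·log₁₀(d₂/d₁).
ΔL = −20·log₁₀(62/4.37) = -23.04 dB, so L₂ = 93.6 + (-23.04) = 70.6 dB SPL.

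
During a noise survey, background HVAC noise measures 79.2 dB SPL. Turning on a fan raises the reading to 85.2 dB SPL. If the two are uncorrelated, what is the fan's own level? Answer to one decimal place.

83.9 dB SPL

Subtract intensities: L_src = 10·log₁₀(10^(L_total/10) − 10^(L_bg/10)).
L_src = 10·log₁₀(10^(85.2/10) − 10^(79.2/10)) = 10·log₁₀(248000000) = 83.9 dB SPL.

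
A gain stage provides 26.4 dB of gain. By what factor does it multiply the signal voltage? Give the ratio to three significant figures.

20.9

Voltage ratio = 10^(dB/20).
10^(26.4/20) = 10^(1.320) = 20.9.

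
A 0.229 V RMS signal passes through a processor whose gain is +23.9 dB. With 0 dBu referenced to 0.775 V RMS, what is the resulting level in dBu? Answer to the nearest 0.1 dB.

Input level: 20·log₁₀(0.229/0.775) = -10.59 dBu.
Output: -10.59 + 23.9 = +13.3 dBu.

+13.3 dBu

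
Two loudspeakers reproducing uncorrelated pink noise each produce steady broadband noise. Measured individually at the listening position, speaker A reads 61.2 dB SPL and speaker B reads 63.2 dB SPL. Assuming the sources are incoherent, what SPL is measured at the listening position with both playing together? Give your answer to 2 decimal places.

Incoherent sources sum as intensities:
L_total = 10·log₁₀(10^(61.2/10) + 10^(63.2/10)) = 10·log₁₀(3408000) = 65.32 dB SPL.

65.32 dB SPL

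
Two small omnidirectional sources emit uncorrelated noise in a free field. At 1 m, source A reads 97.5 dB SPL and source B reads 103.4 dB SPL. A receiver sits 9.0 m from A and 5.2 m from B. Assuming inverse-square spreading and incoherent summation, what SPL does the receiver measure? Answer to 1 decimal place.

89.4 dB SPL

At the listener: L_A = 97.5 − 20·log₁₀(9.0) = 78.42 dB; L_B = 103.4 − 20·log₁₀(5.2) = 89.08 dB.
Combined: 10·log₁₀(10^(78.42/10)+10^(89.08/10)) = 89.4 dB SPL.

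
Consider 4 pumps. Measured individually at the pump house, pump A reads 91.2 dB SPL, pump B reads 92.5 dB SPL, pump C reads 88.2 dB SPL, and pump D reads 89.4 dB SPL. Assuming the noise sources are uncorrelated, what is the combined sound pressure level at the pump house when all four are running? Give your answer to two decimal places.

Uncorrelated sources add in intensity (power), not in dB.
L_total = 10·log₁₀(10^(91.2/10) + 10^(92.5/10) + 10^(88.2/10) + 10^(89.4/10)) = 10·log₁₀(4628000000) = 96.65 dB SPL.

96.65 dB SPL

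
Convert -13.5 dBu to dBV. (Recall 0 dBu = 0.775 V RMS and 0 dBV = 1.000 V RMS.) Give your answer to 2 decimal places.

-15.71 dBV

The offset between the scales is 20·log₁₀(0.775/1.000) = −2.214 dB.
So dBV = -13.5 − 2.214 = -15.71 dBV.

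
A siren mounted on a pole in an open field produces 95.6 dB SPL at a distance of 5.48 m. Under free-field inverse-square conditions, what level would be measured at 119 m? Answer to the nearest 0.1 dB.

68.9 dB SPL

For a point source in a free field, ΔL = −20·log₁₀(d₂/d₁).
ΔL = −20·log₁₀(119/5.48) = -26.74 dB, so L₂ = 95.6 + (-26.74) = 68.9 dB SPL.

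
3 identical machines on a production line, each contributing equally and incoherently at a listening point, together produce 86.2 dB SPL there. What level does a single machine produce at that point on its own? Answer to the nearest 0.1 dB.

81.4 dB SPL

3 equal incoherent sources add 10·log₁₀(3) = 4.77 dB over one source.
L_one = 86.2 − 4.77 = 81.4 dB SPL.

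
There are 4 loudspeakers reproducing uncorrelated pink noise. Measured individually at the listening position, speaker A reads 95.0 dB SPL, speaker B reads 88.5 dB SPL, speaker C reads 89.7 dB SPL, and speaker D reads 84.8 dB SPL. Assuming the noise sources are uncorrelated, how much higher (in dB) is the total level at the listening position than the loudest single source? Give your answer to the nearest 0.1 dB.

Uncorrelated sources add in intensity (power), not in dB.
L_total = 10·log₁₀(10^(95.0/10) + 10^(88.5/10) + 10^(89.7/10) + 10^(84.8/10)) = 97.08 dB SPL.
Excess over the loudest (95.0 dB): 97.08 − 95.0 = 2.1 dB.

2.1 dB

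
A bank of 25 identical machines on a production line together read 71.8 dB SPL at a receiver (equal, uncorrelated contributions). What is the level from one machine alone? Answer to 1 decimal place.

25 equal incoherent sources add 10·log₁₀(25) = 13.98 dB over one source.
L_one = 71.8 − 13.98 = 57.8 dB SPL.

57.8 dB SPL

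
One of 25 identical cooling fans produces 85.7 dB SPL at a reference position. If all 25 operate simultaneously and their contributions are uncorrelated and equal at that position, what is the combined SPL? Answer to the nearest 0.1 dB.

99.7 dB SPL

25 equal incoherent sources raise the level by 10·log₁₀(25) = 13.98 dB.
L_total = 85.7 + 13.98 = 99.7 dB SPL.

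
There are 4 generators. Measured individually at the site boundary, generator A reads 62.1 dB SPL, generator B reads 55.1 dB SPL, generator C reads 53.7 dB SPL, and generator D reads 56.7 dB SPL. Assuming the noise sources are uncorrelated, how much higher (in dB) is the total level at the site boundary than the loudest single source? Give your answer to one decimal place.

Incoherent sources sum as intensities:
L_total = 10·log₁₀(10^(62.1/10) + 10^(55.1/10) + 10^(53.7/10) + 10^(56.7/10)) = 64.23 dB SPL.
Excess over the loudest (62.1 dB): 64.23 − 62.1 = 2.1 dB.

2.1 dB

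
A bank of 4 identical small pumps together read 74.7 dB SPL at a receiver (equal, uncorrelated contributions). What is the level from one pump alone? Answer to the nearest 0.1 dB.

68.7 dB SPL

4 equal incoherent sources add 10·log₁₀(4) = 6.02 dB over one source.
L_one = 74.7 − 6.02 = 68.7 dB SPL.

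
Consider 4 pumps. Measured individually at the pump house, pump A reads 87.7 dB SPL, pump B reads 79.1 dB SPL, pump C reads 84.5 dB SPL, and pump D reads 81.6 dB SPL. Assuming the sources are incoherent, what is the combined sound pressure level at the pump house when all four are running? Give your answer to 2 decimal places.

Incoherent sources sum as intensities:
L_total = 10·log₁₀(10^(87.7/10) + 10^(79.1/10) + 10^(84.5/10) + 10^(81.6/10)) = 10·log₁₀(1097000000) = 90.40 dB SPL.

90.40 dB SPL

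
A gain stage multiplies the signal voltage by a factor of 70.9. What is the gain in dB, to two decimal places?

37.01 dB

Voltage is an amplitude quantity, so gain = 20·log₁₀(V_out/V_in).
20·log₁₀(70.9) = 37.01 dB.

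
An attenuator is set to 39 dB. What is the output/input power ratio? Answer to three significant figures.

0.000126

Power ratio = 10^(dB/10).
10^(-39/10) = 10^(-3.900) = 0.000126.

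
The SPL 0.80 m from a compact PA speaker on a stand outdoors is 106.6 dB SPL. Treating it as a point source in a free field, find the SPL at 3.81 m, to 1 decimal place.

93.0 dB SPL

Inverse-square spreading gives ΔL = −20·log₁₀(d₂/d₁).
ΔL = −20·log₁₀(3.81/0.80) = -13.56 dB, so L₂ = 106.6 + (-13.56) = 93.0 dB SPL.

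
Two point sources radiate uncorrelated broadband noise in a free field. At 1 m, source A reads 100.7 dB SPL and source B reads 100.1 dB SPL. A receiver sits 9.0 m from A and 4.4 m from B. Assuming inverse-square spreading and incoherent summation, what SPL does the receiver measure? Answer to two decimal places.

88.28 dB SPL

At the listener: L_A = 100.7 − 20·log₁₀(9.0) = 81.615 dB; L_B = 100.1 − 20·log₁₀(4.4) = 87.231 dB.
Combined: 10·log₁₀(10^(81.615/10)+10^(87.231/10)) = 88.28 dB SPL.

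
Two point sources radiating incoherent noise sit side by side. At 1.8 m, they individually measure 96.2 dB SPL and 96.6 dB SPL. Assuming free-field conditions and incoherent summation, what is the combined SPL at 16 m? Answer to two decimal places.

80.44 dB SPL

Combined at 1.8 m: 10·log₁₀(10^(96.2/10)+10^(96.6/10)) = 99.415 dB SPL.
Then apply −20·log₁₀(16/1.8) = -18.977 dB → 80.44 dB SPL.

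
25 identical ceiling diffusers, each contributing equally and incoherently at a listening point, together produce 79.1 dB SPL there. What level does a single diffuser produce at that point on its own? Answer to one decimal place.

65.1 dB SPL

25 equal incoherent sources add 10·log₁₀(25) = 13.98 dB over one source.
L_one = 79.1 − 13.98 = 65.1 dB SPL.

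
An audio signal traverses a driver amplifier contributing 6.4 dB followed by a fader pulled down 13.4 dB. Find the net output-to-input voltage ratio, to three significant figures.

Net gain = 6.4 + (−13.4) = -7.0 dB.
Voltage ratio = 10^(-7.0/20) = 0.447.

0.447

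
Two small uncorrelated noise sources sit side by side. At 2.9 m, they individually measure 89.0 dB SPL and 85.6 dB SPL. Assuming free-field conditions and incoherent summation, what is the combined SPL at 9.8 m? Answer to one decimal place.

Combined at 2.9 m: 10·log₁₀(10^(89.0/10)+10^(85.6/10)) = 90.63 dB SPL.
Then apply −20·log₁₀(9.8/2.9) = -10.58 dB → 80.1 dB SPL.

80.1 dB SPL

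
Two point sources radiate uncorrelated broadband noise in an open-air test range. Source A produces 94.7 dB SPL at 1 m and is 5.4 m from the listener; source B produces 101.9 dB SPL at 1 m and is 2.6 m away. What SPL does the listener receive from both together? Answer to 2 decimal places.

At the listener: L_A = 94.7 − 20·log₁₀(5.4) = 80.052 dB; L_B = 101.9 − 20·log₁₀(2.6) = 93.601 dB.
Combined: 10·log₁₀(10^(80.052/10)+10^(93.601/10)) = 93.79 dB SPL.

93.79 dB SPL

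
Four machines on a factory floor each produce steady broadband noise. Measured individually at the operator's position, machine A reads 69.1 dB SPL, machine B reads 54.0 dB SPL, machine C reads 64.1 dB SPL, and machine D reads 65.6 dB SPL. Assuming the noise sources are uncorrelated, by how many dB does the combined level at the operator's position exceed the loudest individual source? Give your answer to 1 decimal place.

Incoherent sources sum as intensities:
L_total = 10·log₁₀(10^(69.1/10) + 10^(54.0/10) + 10^(64.1/10) + 10^(65.6/10)) = 71.64 dB SPL.
Excess over the loudest (69.1 dB): 71.64 − 69.1 = 2.5 dB.

2.5 dB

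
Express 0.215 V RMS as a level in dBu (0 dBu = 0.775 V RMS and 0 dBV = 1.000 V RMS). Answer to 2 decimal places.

-11.14 dBu

dBu = 20·log₁₀(V / 0.775 V).
20·log₁₀(0.215/0.775) = -11.14 dBu.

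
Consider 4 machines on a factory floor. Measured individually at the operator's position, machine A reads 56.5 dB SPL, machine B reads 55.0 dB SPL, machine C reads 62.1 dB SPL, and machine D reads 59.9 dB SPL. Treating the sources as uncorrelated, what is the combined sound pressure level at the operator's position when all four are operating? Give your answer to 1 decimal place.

65.3 dB SPL

Add the sources as powers (linear), then convert back to dB:
L_total = 10·log₁₀(10^(56.5/10) + 10^(55.0/10) + 10^(62.1/10) + 10^(59.9/10)) = 10·log₁₀(3362000) = 65.3 dB SPL.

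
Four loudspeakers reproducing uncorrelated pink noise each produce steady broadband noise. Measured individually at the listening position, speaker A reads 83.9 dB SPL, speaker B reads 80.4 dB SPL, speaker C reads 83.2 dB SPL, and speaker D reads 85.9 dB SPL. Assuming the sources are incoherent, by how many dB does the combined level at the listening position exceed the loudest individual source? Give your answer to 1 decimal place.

3.9 dB

Uncorrelated sources add in intensity (power), not in dB.
L_total = 10·log₁₀(10^(83.9/10) + 10^(80.4/10) + 10^(83.2/10) + 10^(85.9/10)) = 89.79 dB SPL.
Excess over the loudest (85.9 dB): 89.79 − 85.9 = 3.9 dB.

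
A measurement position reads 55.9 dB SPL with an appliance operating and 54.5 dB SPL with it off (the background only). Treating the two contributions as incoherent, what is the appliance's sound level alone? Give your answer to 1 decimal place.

Subtract intensities: L_src = 10·log₁₀(10^(L_total/10) − 10^(L_bg/10)).
L_src = 10·log₁₀(10^(55.9/10) − 10^(54.5/10)) = 10·log₁₀(107200) = 50.3 dB SPL.

50.3 dB SPL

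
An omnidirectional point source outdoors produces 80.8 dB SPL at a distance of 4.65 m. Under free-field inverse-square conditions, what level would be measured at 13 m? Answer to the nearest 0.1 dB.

For a point source in a free field, ΔL = −20·log₁₀(d₂/d₁).
ΔL = −20·log₁₀(13/4.65) = -8.93 dB, so L₂ = 80.8 + (-8.93) = 71.9 dB SPL.

71.9 dB SPL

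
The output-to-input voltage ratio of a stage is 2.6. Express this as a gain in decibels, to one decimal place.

8.3 dB

For a voltage ratio, dB = 20·log₁₀(V₂/V₁).
20·log₁₀(2.6) = 8.3 dB.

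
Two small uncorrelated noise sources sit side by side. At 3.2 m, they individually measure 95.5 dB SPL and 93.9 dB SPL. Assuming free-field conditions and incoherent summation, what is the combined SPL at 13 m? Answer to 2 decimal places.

85.61 dB SPL

Combined at 3.2 m: 10·log₁₀(10^(95.5/10)+10^(93.9/10)) = 97.784 dB SPL.
Then apply −20·log₁₀(13/3.2) = -12.176 dB → 85.61 dB SPL.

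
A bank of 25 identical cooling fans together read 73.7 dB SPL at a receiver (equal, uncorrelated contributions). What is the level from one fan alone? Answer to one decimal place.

59.7 dB SPL

25 equal incoherent sources add 10·log₁₀(25) = 13.98 dB over one source.
L_one = 73.7 − 13.98 = 59.7 dB SPL.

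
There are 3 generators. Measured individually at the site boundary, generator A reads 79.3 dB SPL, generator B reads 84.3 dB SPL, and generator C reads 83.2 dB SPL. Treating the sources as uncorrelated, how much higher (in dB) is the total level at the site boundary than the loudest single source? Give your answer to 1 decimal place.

3.2 dB

Add the sources as powers (linear), then convert back to dB:
L_total = 10·log₁₀(10^(79.3/10) + 10^(84.3/10) + 10^(83.2/10)) = 87.51 dB SPL.
Excess over the loudest (84.3 dB): 87.51 − 84.3 = 3.2 dB.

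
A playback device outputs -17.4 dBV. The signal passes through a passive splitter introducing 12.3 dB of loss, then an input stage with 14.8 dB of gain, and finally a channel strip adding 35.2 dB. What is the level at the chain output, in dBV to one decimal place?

+20.3 dBV

In dB, series stages simply add:
-17.4 − 12.3 + 14.8 + 35.2 = +20.3 dBV.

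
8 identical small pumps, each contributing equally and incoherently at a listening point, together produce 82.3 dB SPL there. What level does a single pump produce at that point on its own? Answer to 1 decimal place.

8 equal incoherent sources add 10·log₁₀(8) = 9.03 dB over one source.
L_one = 82.3 − 9.03 = 73.3 dB SPL.

73.3 dB SPL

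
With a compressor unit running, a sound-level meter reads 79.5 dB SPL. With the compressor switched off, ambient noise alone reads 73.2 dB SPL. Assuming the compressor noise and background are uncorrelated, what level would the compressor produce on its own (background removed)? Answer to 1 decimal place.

78.3 dB SPL

Subtract intensities: L_src = 10·log₁₀(10^(L_total/10) − 10^(L_bg/10)).
L_src = 10·log₁₀(10^(79.5/10) − 10^(73.2/10)) = 10·log₁₀(68230000) = 78.3 dB SPL.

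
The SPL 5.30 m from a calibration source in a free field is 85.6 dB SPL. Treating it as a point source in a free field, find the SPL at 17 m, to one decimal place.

75.5 dB SPL

Free-field point source: level drops by 20·log₁₀ of the distance ratio.
ΔL = −20·log₁₀(17/5.30) = -10.12 dB, so L₂ = 85.6 + (-10.12) = 75.5 dB SPL.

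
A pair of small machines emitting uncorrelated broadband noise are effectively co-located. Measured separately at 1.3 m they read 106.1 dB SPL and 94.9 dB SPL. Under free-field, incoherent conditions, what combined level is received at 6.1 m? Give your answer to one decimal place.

93.0 dB SPL

Combined at 1.3 m: 10·log₁₀(10^(106.1/10)+10^(94.9/10)) = 106.42 dB SPL.
Then apply −20·log₁₀(6.1/1.3) = -13.43 dB → 93.0 dB SPL.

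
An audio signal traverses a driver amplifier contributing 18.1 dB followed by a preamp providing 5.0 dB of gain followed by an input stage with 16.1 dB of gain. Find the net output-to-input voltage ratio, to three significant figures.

Net gain = 18.1 + 5.0 + 16.1 = 39.2 dB.
Voltage ratio = 10^(39.2/20) = 91.2.

91.2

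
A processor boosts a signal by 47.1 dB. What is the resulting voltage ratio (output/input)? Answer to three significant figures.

Voltage ratio = 10^(dB/20).
10^(47.1/20) = 10^(2.355) = 226.

226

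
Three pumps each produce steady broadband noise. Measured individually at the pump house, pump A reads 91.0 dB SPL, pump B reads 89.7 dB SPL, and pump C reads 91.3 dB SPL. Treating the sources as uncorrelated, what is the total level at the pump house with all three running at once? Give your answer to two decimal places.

95.49 dB SPL

Incoherent sources sum as intensities:
L_total = 10·log₁₀(10^(91.0/10) + 10^(89.7/10) + 10^(91.3/10)) = 10·log₁₀(3541000000) = 95.49 dB SPL.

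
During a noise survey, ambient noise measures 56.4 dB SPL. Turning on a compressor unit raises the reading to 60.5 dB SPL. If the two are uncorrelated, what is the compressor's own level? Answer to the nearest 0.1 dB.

58.4 dB SPL

Subtract intensities: L_src = 10·log₁₀(10^(L_total/10) − 10^(L_bg/10)).
L_src = 10·log₁₀(10^(60.5/10) − 10^(56.4/10)) = 10·log₁₀(685500) = 58.4 dB SPL.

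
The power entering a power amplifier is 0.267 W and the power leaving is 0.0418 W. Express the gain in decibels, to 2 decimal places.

-8.05 dB

Power ratio → dB uses the 10·log₁₀ form:
10·log₁₀(0.0418/0.267) = 10·log₁₀(0.1566) = -8.05 dB.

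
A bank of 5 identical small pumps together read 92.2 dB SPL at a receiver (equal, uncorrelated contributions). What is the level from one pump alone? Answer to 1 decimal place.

85.2 dB SPL

5 equal incoherent sources add 10·log₁₀(5) = 6.99 dB over one source.
L_one = 92.2 − 6.99 = 85.2 dB SPL.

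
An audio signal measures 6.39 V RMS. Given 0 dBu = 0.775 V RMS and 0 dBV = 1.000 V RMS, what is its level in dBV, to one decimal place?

+16.1 dBV

dBV = 20·log₁₀(V / 1.000 V).
20·log₁₀(6.39/1.000) = +16.1 dBV.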